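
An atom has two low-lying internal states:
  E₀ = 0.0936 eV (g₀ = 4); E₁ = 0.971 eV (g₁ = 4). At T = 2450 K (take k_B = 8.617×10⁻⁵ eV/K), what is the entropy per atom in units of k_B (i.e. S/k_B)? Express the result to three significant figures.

k_BT = 8.617×10⁻⁵ × 2450 K = 0.21112 eV.
Eᵢ/kT = 0.44335, 4.5993.
Z = Σ gᵢe^(−Eᵢ/kT) = 4·e^(−0.44335) + 4·e^(−4.5993) = 2.5675 + 0.040235 = 2.6077.
⟨E⟩ = Σ EᵢPᵢ = 0.10714 eV.
S/k_B = ln Z + ⟨E⟩/kT = ln(2.6077) + 0.10714/0.21112 = 0.95847 + 0.50748 = 1.47.

1.47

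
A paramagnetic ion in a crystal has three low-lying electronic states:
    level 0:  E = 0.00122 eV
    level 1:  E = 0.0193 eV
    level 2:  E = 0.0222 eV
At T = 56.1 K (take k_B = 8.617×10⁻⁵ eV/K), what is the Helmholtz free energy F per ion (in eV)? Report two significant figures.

k_BT = 8.617×10⁻⁵ × 56.1 K = 0.004834 eV.
Eᵢ/kT = 0.2524, 3.993, 4.592.
Z = Σ e^(−Eᵢ/kT) = e^(−0.2524) + e^(−3.993) + e^(−4.592) = 0.7769 + 0.01844 + 0.01013 = 0.8055.
F = −kT ln Z = −0.004834 × ln(0.8055) = −0.004834 × -0.2163 = 0.0010 eV.

0.0010 eV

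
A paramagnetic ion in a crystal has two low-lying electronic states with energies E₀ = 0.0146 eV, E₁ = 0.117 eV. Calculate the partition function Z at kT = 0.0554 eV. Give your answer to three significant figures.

Z = 0.889

Eᵢ/kT = 0.26354, 2.1119.
Z = Σ e^(−Eᵢ/kT) = e^(−0.26354) + e^(−2.1119) = 0.76833 + 0.12101 = 0.88934.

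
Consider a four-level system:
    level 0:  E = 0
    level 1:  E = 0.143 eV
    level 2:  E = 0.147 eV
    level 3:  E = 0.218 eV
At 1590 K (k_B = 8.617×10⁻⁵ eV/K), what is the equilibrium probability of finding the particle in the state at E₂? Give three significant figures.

k_BT = 8.617×10⁻⁵ × 1590 K = 0.13701 eV.
Eᵢ/kT = 0, 1.0437, 1.0729, 1.5911.
Z = Σ e^(−Eᵢ/kT) = e^(−0) + e^(−1.0437) + e^(−1.0729) + e^(−1.5911) = 1.0000 + 0.35215 + 0.34202 + 0.20370 = 1.8979.
P₂ = e^(−E₂/kT) / Z = 0.34202/1.8979 = 0.180.

0.180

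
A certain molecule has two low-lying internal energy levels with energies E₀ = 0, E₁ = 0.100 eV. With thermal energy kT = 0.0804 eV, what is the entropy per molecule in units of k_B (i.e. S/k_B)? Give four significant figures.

0.5316

Eᵢ/kT = 0, 1.24378.
Z = Σ e^(−Eᵢ/kT) = e^(−0) + e^(−1.24378) = 1.00000 + 0.288292 = 1.28829.
⟨E⟩ = Σ EᵢPᵢ = 0.0223779 eV.
S/k_B = ln Z + ⟨E⟩/kT = ln(1.28829) + 0.0223779/0.0804 = 0.253316 + 0.278332 = 0.5316.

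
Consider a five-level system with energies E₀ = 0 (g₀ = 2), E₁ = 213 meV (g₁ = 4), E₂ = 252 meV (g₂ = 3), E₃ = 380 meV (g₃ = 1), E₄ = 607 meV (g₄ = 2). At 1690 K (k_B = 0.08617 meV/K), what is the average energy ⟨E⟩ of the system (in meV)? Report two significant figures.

110 meV

k_BT = 0.08617 × 1690 K = 145.6 meV.
Eᵢ/kT = 0, 1.463, 1.731, 2.610, 4.169.
Z = Σ gᵢe^(−Eᵢ/kT) = 2·e^(−0) + 4·e^(−1.463) + 3·e^(−1.731) + 1·e^(−2.610) + 2·e^(−4.169) = 2.000 + 0.9262 + 0.5313 + 0.07353 + 0.03094 = 3.562.
⟨E⟩ = Σ Eᵢ gᵢe^(−Eᵢ/kT) / Z = (0·2.000 + 213·0.9262 + 252·0.5313 + 380·0.07353 + 607·0.03094) / 3.562 = 110 meV.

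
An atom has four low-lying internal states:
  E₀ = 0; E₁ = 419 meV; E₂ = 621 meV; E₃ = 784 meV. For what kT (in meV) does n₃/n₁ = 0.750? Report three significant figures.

1270 meV

n₃/n₁ = exp[−(E₃−E₁)/kT] = 0.750.
⇒ (E₃−E₁)/kT = ln(1/0.750) = ln(1.3333) = 0.28766.
kT = 365 meV / 0.28766 = 1270 meV.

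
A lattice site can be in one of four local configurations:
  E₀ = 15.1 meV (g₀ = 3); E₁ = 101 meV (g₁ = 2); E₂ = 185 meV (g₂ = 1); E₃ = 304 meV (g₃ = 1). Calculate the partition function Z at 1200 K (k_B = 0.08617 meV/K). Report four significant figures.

Z = 3.565

k_BT = 0.08617 × 1200 K = 103.404 meV.
Eᵢ/kT = 0.146029, 0.976751, 1.78910, 2.93992.
Z = Σ gᵢe^(−Eᵢ/kT) = 3·e^(−0.146029) + 2·e^(−0.976751) + 1·e^(−1.78910) + 1·e^(−2.93992) = 2.59240 + 0.753065 + 0.167111 + 0.0528700 = 3.56545.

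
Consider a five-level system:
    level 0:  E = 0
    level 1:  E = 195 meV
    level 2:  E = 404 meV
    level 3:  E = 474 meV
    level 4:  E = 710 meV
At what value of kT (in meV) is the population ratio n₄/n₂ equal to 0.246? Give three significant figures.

218 meV

n₄/n₂ = exp[−(E₄−E₂)/kT] = 0.246.
⇒ (E₄−E₂)/kT = ln(1/0.246) = ln(4.0650) = 1.4024.
kT = 306 meV / 1.4024 = 218 meV.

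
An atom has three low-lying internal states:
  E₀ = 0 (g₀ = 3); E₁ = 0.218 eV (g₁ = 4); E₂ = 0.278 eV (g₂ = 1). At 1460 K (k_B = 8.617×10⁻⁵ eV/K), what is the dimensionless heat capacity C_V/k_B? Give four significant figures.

k_BT = 8.617×10⁻⁵ × 1460 K = 0.125808 eV.
Eᵢ/kT = 0, 1.73280, 2.20972.
Z = Σ gᵢe^(−Eᵢ/kT) = 3·e^(−0) + 4·e^(−1.73280) + 1·e^(−2.20972) = 3.00000 + 0.707155 + 0.109731 = 3.81689.
⟨E⟩ = 0.0483810 eV, ⟨E²⟩ = 0.0110266 eV².
C_V/k_B = (⟨E²⟩ − ⟨E⟩²)/(kT)² = (0.0110266 − 0.00234072)/0.0158277 = 0.5488.

0.5488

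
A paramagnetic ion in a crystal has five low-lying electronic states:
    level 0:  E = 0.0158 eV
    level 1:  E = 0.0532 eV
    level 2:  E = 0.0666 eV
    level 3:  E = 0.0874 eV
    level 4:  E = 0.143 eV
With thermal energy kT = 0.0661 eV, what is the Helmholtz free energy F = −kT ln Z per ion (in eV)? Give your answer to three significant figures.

-0.0452 eV

Eᵢ/kT = 0.23903, 0.80484, 1.0076, 1.3222, 2.1634.
Z = Σ e^(−Eᵢ/kT) = e^(−0.23903) + e^(−0.80484) + e^(−1.0076) + e^(−1.3222) + e^(−2.1634) = 0.78739 + 0.44716 + 0.36509 + 0.26655 + 0.11493 = 1.9811.
F = −kT ln Z = −0.0661 × ln(1.9811) = −0.0661 × 0.68365 = -0.0452 eV.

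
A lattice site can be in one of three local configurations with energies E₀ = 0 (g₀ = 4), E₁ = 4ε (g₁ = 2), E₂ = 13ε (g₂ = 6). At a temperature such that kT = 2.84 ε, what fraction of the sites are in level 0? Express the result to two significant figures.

Eᵢ/kT = 0, 1.408, 4.577.
Z = Σ gᵢe^(−Eᵢ/kT) = 4·e^(−0) + 2·e^(−1.408) + 6·e^(−4.577) = 4.000 + 0.4893 + 0.06171 = 4.551.
P₀ = g₀ e^(−E₀/kT) / Z = 4.000/4.551 = 0.88.

0.88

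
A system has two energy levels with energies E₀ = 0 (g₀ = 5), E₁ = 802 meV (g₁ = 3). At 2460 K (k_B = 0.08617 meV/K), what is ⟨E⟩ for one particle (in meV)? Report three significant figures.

k_BT = 0.08617 × 2460 K = 211.98 meV.
Eᵢ/kT = 0, 3.7834.
Z = Σ gᵢe^(−Eᵢ/kT) = 5·e^(−0) + 3·e^(−3.7834) = 5.0000 + 0.068236 = 5.0682.
⟨E⟩ = Σ Eᵢ gᵢe^(−Eᵢ/kT) / Z = (0·5.0000 + 802·0.068236) / 5.0682 = 10.8 meV.

10.8 meV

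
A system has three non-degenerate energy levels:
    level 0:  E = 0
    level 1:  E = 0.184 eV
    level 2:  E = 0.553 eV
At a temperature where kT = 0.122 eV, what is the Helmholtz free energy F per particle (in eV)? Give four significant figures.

-0.02546 eV

Eᵢ/kT = 0, 1.50820, 4.53279.
Z = Σ e^(−Eᵢ/kT) = e^(−0) + e^(−1.50820) + e^(−4.53279) = 1.00000 + 0.221308 + 0.0107506 = 1.23206.
F = −kT ln Z = −0.122 × ln(1.23206) = −0.122 × 0.208688 = -0.02546 eV.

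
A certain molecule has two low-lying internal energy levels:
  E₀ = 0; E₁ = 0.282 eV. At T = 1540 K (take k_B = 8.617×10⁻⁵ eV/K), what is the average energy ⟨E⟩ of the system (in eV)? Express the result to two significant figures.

k_BT = 8.617×10⁻⁵ × 1540 K = 0.1327 eV.
Eᵢ/kT = 0, 2.125.
Z = Σ e^(−Eᵢ/kT) = e^(−0) + e^(−2.125) = 1.000 + 0.1194 = 1.119.
⟨E⟩ = Σ Eᵢ e^(−Eᵢ/kT) / Z = (0·1.000 + 0.282·0.1194) / 1.119 = 0.030 eV.

0.030 eV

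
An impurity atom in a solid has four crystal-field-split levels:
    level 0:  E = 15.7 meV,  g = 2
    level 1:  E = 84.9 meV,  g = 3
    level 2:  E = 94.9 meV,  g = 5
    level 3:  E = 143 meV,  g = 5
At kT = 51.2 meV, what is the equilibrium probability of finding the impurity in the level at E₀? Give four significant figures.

Eᵢ/kT = 0.306641, 1.65820, 1.85352, 2.79297.
Z = Σ gᵢe^(−Eᵢ/kT) = 2·e^(−0.306641) + 3·e^(−1.65820) + 5·e^(−1.85352) + 5·e^(−2.79297) = 1.47183 + 0.571445 + 0.783423 + 0.306195 = 3.13289.
P₀ = g₀ e^(−E₀/kT) / Z = 1.47183/3.13289 = 0.4698.

0.4698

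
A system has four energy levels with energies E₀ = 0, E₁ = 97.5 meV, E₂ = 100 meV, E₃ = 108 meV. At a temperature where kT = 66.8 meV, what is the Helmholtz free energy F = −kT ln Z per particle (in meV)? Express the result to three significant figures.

-33.6 meV

Eᵢ/kT = 0, 1.4596, 1.4970, 1.6168.
Z = Σ e^(−Eᵢ/kT) = e^(−0) + e^(−1.4596) + e^(−1.4970) + e^(−1.6168) = 1.0000 + 0.23233 + 0.22380 + 0.19853 = 1.6547.
F = −kT ln Z = −66.8 × ln(1.6547) = −66.8 × 0.50362 = -33.6 meV.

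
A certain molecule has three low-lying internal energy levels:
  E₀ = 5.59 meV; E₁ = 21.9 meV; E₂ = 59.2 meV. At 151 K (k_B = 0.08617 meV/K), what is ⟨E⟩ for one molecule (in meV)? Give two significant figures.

9.8 meV

k_BT = 0.08617 × 151 K = 13.01 meV.
Eᵢ/kT = 0.4297, 1.683, 4.550.
Z = Σ e^(−Eᵢ/kT) = e^(−0.4297) + e^(−1.683) + e^(−4.550) = 0.6507 + 0.1858 + 0.01057 = 0.8471.
⟨E⟩ = Σ Eᵢ e^(−Eᵢ/kT) / Z = (5.59·0.6507 + 21.9·0.1858 + 59.2·0.01057) / 0.8471 = 9.8 meV.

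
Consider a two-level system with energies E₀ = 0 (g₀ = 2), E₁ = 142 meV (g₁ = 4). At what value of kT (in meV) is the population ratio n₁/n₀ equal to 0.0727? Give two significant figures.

43 meV

n₁/n₀ = (g₁/g₀) exp[−(E₁−E₀)/kT] = 0.0727.
⇒ (E₁−E₀)/kT = ln((4/2)/0.0727) = ln(27.51) = 3.315.
kT = 142 meV / 3.315 = 43 meV.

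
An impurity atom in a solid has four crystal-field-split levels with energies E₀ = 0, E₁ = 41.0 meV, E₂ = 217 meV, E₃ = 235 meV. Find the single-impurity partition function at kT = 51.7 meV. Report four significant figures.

Z = 1.478

Eᵢ/kT = 0, 0.793037, 4.19729, 4.54545.
Z = Σ e^(−Eᵢ/kT) = e^(−0) + e^(−0.793037) + e^(−4.19729) + e^(−4.54545) = 1.00000 + 0.452469 + 0.0150363 + 0.0106154 = 1.47812.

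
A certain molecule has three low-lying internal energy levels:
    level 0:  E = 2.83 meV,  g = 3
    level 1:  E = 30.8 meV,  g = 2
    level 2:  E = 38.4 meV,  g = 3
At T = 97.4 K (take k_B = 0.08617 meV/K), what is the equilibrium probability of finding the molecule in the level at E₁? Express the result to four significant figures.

0.02292

k_BT = 0.08617 × 97.4 K = 8.39296 meV.
Eᵢ/kT = 0.337187, 3.66974, 4.57526.
Z = Σ gᵢe^(−Eᵢ/kT) = 3·e^(−0.337187) + 2·e^(−3.66974) + 3·e^(−4.57526) = 2.14133 + 0.0509662 + 0.0309109 = 2.22321.
P₁ = g₁ e^(−E₁/kT) / Z = 0.0509662/2.22321 = 0.02292.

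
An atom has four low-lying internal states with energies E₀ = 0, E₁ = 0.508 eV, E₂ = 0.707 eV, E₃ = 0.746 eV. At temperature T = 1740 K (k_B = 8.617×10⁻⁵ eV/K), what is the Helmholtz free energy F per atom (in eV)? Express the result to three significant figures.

k_BT = 8.617×10⁻⁵ × 1740 K = 0.14994 eV.
Eᵢ/kT = 0, 3.3880, 4.7152, 4.9753.
Z = Σ e^(−Eᵢ/kT) = e^(−0) + e^(−3.3880) + e^(−4.7152) + e^(−4.9753) = 1.0000 + 0.033776 + 0.0089581 + 0.0069064 = 1.0496.
F = −kT ln Z = −0.14994 × ln(1.0496) = −0.14994 × 0.048409 = -0.00726 eV.

-0.00726 eV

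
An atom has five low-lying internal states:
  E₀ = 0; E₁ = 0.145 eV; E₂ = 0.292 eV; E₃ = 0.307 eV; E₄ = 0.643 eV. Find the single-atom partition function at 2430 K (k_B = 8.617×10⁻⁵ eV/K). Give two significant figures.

Z = 2.0

k_BT = 8.617×10⁻⁵ × 2430 K = 0.2094 eV.
Eᵢ/kT = 0, 0.6925, 1.394, 1.466, 3.071.
Z = Σ e^(−Eᵢ/kT) = e^(−0) + e^(−0.6925) + e^(−1.394) + e^(−1.466) + e^(−3.071) = 1.000 + 0.5003 + 0.2481 + 0.2308 + 0.04637 = 2.026.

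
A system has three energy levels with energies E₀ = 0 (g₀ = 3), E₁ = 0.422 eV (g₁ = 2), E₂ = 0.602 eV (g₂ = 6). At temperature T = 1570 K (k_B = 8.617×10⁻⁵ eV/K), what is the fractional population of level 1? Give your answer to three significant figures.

0.0280

k_BT = 8.617×10⁻⁵ × 1570 K = 0.13529 eV.
Eᵢ/kT = 0, 3.1192, 4.4497.
Z = Σ gᵢe^(−Eᵢ/kT) = 3·e^(−0) + 2·e^(−3.1192) + 6·e^(−4.4497) = 3.0000 + 0.088385 + 0.070092 = 3.1585.
P₁ = g₁ e^(−E₁/kT) / Z = 0.088385/3.1585 = 0.0280.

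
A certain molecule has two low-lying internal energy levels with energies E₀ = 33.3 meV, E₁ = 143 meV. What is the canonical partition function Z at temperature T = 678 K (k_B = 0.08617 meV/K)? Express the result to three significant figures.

k_BT = 0.08617 × 678 K = 58.423 meV.
Eᵢ/kT = 0.56998, 2.4477.
Z = Σ e^(−Eᵢ/kT) = e^(−0.56998) + e^(−2.4477) = 0.56554 + 0.086492 = 0.65203.

Z = 0.652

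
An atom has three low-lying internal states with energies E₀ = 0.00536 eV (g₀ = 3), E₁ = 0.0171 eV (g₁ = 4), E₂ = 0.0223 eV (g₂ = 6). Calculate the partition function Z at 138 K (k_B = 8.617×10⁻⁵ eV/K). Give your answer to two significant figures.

k_BT = 8.617×10⁻⁵ × 138 K = 0.01189 eV.
Eᵢ/kT = 0.4508, 1.438, 1.876.
Z = Σ gᵢe^(−Eᵢ/kT) = 3·e^(−0.4508) + 4·e^(−1.438) + 6·e^(−1.876) = 1.911 + 0.9496 + 0.9192 = 3.780.

Z = 3.8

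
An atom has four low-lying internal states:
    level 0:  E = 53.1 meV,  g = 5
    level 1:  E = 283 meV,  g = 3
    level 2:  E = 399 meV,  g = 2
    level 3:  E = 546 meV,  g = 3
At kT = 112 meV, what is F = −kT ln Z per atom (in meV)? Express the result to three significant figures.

-138 meV

Eᵢ/kT = 0.47411, 2.5268, 3.5625, 4.8750.
Z = Σ gᵢe^(−Eᵢ/kT) = 5·e^(−0.47411) + 3·e^(−2.5268) + 2·e^(−3.5625) + 3·e^(−4.8750) = 3.1122 + 0.23974 + 0.056736 + 0.022905 = 3.4316.
F = −kT ln Z = −112 × ln(3.4316) = −112 × 1.2330 = -138 meV.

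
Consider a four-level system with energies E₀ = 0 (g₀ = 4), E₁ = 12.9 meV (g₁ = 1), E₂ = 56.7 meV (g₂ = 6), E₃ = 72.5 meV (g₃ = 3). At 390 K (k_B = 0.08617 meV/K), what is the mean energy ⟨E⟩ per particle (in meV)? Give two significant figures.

16 meV

k_BT = 0.08617 × 390 K = 33.61 meV.
Eᵢ/kT = 0, 0.3838, 1.687, 2.157.
Z = Σ gᵢe^(−Eᵢ/kT) = 4·e^(−0) + 1·e^(−0.3838) + 6·e^(−1.687) + 3·e^(−2.157) = 4.000 + 0.6813 + 1.110 + 0.3470 = 6.138.
⟨E⟩ = Σ Eᵢ gᵢe^(−Eᵢ/kT) / Z = (0·4.000 + 12.9·0.6813 + 56.7·1.110 + 72.5·0.3470) / 6.138 = 16 meV.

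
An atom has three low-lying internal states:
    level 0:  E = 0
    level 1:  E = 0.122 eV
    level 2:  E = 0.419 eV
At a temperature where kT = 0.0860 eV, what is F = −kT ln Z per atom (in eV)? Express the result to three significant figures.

-0.0192 eV

Eᵢ/kT = 0, 1.4186, 4.8721.
Z = Σ e^(−Eᵢ/kT) = e^(−0) + e^(−1.4186) + e^(−4.8721) = 1.0000 + 0.24205 + 0.0076573 = 1.2497.
F = −kT ln Z = −0.0860 × ln(1.2497) = −0.0860 × 0.22290 = -0.0192 eV.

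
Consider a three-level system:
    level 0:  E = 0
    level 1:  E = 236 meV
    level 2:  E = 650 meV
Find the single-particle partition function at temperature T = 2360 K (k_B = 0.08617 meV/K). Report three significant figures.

k_BT = 0.08617 × 2360 K = 203.36 meV.
Eᵢ/kT = 0, 1.1605, 3.1963.
Z = Σ e^(−Eᵢ/kT) = e^(−0) + e^(−1.1605) + e^(−3.1963) = 1.0000 + 0.31333 + 0.040913 = 1.3542.

Z = 1.35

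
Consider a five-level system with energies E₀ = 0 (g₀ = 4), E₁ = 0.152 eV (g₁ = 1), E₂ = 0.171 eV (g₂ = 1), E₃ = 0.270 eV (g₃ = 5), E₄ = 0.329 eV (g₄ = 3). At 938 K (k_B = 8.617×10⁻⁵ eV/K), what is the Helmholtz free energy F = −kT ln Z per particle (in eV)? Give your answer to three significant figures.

k_BT = 8.617×10⁻⁵ × 938 K = 0.080827 eV.
Eᵢ/kT = 0, 1.8806, 2.1156, 3.3405, 4.0704.
Z = Σ gᵢe^(−Eᵢ/kT) = 4·e^(−0) + 1·e^(−1.8806) + 1·e^(−2.1156) + 5·e^(−3.3405) + 3·e^(−4.0704) = 4.0000 + 0.15250 + 0.12056 + 0.17710 + 0.051212 = 4.5014.
F = −kT ln Z = −0.080827 × ln(4.5014) = −0.080827 × 1.5044 = -0.122 eV.

-0.122 eV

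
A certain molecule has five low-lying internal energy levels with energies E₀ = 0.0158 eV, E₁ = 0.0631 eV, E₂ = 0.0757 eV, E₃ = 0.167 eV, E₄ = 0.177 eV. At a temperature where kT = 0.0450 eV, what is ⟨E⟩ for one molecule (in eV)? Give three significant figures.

Eᵢ/kT = 0.35111, 1.4022, 1.6822, 3.7111, 3.9333.
Z = Σ e^(−Eᵢ/kT) = e^(−0.35111) + e^(−1.4022) + e^(−1.6822) + e^(−3.7111) + e^(−3.9333) = 0.70391 + 0.24606 + 0.18596 + 0.024451 + 0.019579 = 1.1800.
⟨E⟩ = Σ Eᵢ e^(−Eᵢ/kT) / Z = (0.0158·0.70391 + 0.0631·0.24606 + 0.0757·0.18596 + 0.167·0.024451 + 0.177·0.019579) / 1.1800 = 0.0409 eV.

0.0409 eV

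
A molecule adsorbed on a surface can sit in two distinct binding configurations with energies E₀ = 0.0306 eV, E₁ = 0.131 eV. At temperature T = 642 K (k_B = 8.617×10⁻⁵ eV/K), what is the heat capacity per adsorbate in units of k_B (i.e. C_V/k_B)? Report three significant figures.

k_BT = 8.617×10⁻⁵ × 642 K = 0.055321 eV.
Eᵢ/kT = 0.55314, 2.3680.
Z = Σ e^(−Eᵢ/kT) = e^(−0.55314) + e^(−2.3680) = 0.57514 + 0.093668 = 0.66881.
⟨E⟩ = 0.044661 eV, ⟨E²⟩ = 0.0032086 eV².
C_V/k_B = (⟨E²⟩ − ⟨E⟩²)/(kT)² = (0.0032086 − 0.0019946)/0.0030604 = 0.397.

0.397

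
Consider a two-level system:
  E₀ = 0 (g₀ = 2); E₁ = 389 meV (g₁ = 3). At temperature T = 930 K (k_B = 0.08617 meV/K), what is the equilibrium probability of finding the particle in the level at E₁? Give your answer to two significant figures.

0.012

k_BT = 0.08617 × 930 K = 80.14 meV.
Eᵢ/kT = 0, 4.854.
Z = Σ gᵢe^(−Eᵢ/kT) = 2·e^(−0) + 3·e^(−4.854) = 2.000 + 0.02339 = 2.023.
P₁ = g₁ e^(−E₁/kT) / Z = 0.02339/2.023 = 0.012.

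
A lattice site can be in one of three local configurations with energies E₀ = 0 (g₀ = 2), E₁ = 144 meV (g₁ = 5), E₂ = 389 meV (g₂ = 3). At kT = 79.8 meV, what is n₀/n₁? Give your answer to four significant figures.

2.431

n₀/n₁ = (g₀/g₁) exp[−(E₀−E₁)/kT] = (2/5) × exp(−(-144 meV)/(79.8 meV)) = (2/5) × exp(1.80451) = 2.431.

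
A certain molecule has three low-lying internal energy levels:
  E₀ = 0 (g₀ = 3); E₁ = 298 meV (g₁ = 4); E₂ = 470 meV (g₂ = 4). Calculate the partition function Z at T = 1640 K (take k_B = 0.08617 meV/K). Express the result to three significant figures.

k_BT = 0.08617 × 1640 K = 141.32 meV.
Eᵢ/kT = 0, 2.1087, 3.3258.
Z = Σ gᵢe^(−Eᵢ/kT) = 3·e^(−0) + 4·e^(−2.1087) + 4·e^(−3.3258) = 3.0000 + 0.48558 + 0.14378 = 3.6294.

Z = 3.63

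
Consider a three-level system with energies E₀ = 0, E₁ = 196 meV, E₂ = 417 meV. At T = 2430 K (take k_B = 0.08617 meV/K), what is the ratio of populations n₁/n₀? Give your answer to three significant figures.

0.392

k_BT = 0.08617 × 2430 K = 209.39 meV.
n₁/n₀ = exp[−(E₁−E₀)/kT] = exp(−(196 meV)/(209.39 meV)) = exp(-0.93605) = 0.392.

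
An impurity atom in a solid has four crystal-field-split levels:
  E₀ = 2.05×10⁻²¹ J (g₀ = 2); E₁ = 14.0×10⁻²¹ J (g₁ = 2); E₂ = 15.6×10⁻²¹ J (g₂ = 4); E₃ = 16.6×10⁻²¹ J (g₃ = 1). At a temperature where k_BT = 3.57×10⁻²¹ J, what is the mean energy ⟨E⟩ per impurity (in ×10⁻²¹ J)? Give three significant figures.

Eᵢ/kT = 0.57423, 3.9216, 4.3697, 4.6499.
Z = Σ gᵢe^(−Eᵢ/kT) = 2·e^(−0.57423) + 2·e^(−3.9216) + 4·e^(−4.3697) + 1·e^(−4.6499) = 1.1263 + 0.039619 + 0.050620 + 0.0095626 = 1.2261.
⟨E⟩ = Σ Eᵢ gᵢe^(−Eᵢ/kT) / Z = (2.05·1.1263 + 14.0·0.039619 + 15.6·0.050620 + 16.6·0.0095626) / 1.2261 = 3.11 ×10⁻²¹ J.

3.11 ×10⁻²¹ J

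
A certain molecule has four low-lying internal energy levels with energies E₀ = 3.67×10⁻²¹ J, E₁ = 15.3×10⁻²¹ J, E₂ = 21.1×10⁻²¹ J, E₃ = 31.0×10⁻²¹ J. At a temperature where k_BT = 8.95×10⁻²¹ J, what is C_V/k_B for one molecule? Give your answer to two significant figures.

0.70

Eᵢ/kT = 0.4101, 1.709, 2.358, 3.464.
Z = Σ e^(−Eᵢ/kT) = e^(−0.4101) + e^(−1.709) + e^(−2.358) + e^(−3.464) = 0.6636 + 0.1810 + 0.09461 + 0.03130 = 0.9705.
⟨E⟩ = 8.420, ⟨E²⟩ = 127.3.
C_V/k_B = (⟨E²⟩ − ⟨E⟩²)/(kT)² = (127.3 − 70.90)/80.10 = 0.70.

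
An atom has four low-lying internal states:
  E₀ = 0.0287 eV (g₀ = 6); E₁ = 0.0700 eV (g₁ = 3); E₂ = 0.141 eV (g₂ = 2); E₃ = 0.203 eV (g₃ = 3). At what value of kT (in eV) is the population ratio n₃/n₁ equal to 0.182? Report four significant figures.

0.07806 eV

n₃/n₁ = (g₃/g₁) exp[−(E₃−E₁)/kT] = 0.182.
⇒ (E₃−E₁)/kT = ln((3/3)/0.182) = ln(5.49451) = 1.70375.
kT = 0.1330 eV / 1.70375 = 0.07806 eV.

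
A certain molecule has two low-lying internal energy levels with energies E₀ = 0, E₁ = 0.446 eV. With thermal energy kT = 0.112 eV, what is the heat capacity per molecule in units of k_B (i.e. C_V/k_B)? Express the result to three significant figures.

Eᵢ/kT = 0, 3.9821.
Z = Σ e^(−Eᵢ/kT) = e^(−0) + e^(−3.9821) = 1.0000 + 0.018646 = 1.0186.
⟨E⟩ = 0.0081643 eV, ⟨E²⟩ = 0.0036413 eV².
C_V/k_B = (⟨E²⟩ − ⟨E⟩²)/(kT)² = (0.0036413 − 0.000066656)/0.012544 = 0.285.

0.285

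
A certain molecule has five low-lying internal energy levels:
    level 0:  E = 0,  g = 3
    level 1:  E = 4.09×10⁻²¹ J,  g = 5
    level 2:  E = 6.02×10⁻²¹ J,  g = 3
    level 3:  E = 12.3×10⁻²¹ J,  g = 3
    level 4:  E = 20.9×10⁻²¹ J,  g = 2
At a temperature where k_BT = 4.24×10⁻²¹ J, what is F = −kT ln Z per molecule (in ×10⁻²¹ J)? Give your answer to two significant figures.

Eᵢ/kT = 0, 0.9646, 1.420, 2.901, 4.929.
Z = Σ gᵢe^(−Eᵢ/kT) = 3·e^(−0) + 5·e^(−0.9646) + 3·e^(−1.420) + 3·e^(−2.901) + 2·e^(−4.929) = 3.000 + 1.906 + 0.7251 + 0.1649 + 0.01447 = 5.810.
F = −kT ln Z = −4.24 × ln(5.810) = −4.24 × 1.760 = -7.5 ×10⁻²¹ J.

-7.5 ×10⁻²¹ J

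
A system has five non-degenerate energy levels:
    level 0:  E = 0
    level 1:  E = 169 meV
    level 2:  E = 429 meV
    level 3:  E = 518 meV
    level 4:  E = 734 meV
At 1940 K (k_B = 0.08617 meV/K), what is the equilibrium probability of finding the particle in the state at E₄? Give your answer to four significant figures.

k_BT = 0.08617 × 1940 K = 167.170 meV.
Eᵢ/kT = 0, 1.01095, 2.56625, 3.09864, 4.39074.
Z = Σ e^(−Eᵢ/kT) = e^(−0) + e^(−1.01095) + e^(−2.56625) + e^(−3.09864) + e^(−4.39074) = 1.00000 + 0.363873 + 0.0768231 + 0.0451105 + 0.0123916 = 1.49820.
P₄ = e^(−E₄/kT) / Z = 0.0123916/1.49820 = 0.008271.

0.008271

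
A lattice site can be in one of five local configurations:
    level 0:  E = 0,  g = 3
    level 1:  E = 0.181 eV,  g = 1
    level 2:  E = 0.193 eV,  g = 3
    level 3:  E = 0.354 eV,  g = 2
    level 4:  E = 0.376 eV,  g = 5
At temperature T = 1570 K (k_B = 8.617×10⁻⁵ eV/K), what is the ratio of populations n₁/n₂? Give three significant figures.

k_BT = 8.617×10⁻⁵ × 1570 K = 0.13529 eV.
n₁/n₂ = (g₁/g₂) exp[−(E₁−E₂)/kT] = (1/3) × exp(−(-0.012 eV)/(0.13529 eV)) = (1/3) × exp(0.088698) = 0.364.

0.364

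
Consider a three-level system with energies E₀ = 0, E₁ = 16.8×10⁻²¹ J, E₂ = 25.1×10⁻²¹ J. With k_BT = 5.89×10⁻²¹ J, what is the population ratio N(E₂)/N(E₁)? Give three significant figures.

n₂/n₁ = exp[−(E₂−E₁)/kT] = exp(−(8.3 ×10⁻²¹ J)/(5.89 ×10⁻²¹ J)) = exp(-1.4092) = 0.244.

0.244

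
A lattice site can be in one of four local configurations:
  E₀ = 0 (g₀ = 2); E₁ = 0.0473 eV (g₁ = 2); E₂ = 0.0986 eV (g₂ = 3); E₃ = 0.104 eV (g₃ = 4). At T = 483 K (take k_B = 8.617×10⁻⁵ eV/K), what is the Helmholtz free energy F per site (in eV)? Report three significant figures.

-0.0491 eV

k_BT = 8.617×10⁻⁵ × 483 K = 0.041620 eV.
Eᵢ/kT = 0, 1.1365, 2.3691, 2.4988.
Z = Σ gᵢe^(−Eᵢ/kT) = 2·e^(−0) + 2·e^(−1.1365) + 3·e^(−2.3691) + 4·e^(−2.4988) = 2.0000 + 0.64188 + 0.28069 + 0.32873 = 3.2513.
F = −kT ln Z = −0.041620 × ln(3.2513) = −0.041620 × 1.1791 = -0.0491 eV.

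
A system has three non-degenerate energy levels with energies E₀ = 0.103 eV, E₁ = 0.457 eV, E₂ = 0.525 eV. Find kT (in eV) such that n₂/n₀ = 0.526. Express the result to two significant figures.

0.66 eV

n₂/n₀ = exp[−(E₂−E₀)/kT] = 0.526.
⇒ (E₂−E₀)/kT = ln(1/0.526) = ln(1.901) = 0.6424.
kT = 0.422 eV / 0.6424 = 0.66 eV.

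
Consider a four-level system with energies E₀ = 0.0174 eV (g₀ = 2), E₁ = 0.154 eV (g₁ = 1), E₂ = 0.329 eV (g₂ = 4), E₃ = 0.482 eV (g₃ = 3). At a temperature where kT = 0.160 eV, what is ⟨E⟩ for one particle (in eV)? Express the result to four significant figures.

Eᵢ/kT = 0.108750, 0.962500, 2.05625, 3.01250.
Z = Σ gᵢe^(−Eᵢ/kT) = 2·e^(−0.108750) + 1·e^(−0.962500) + 4·e^(−2.05625) + 3·e^(−3.01250) = 1.79391 + 0.381937 + 0.511731 + 0.147506 = 2.83508.
⟨E⟩ = Σ Eᵢ gᵢe^(−Eᵢ/kT) / Z = (0.0174·1.79391 + 0.154·0.381937 + 0.329·0.511731 + 0.482·0.147506) / 2.83508 = 0.1162 eV.

0.1162 eV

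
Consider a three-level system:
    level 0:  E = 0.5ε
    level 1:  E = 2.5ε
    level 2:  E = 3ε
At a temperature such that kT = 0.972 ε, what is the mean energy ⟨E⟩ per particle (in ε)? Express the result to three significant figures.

Eᵢ/kT = 0.51440, 2.5720, 3.0864.
Z = Σ e^(−Eᵢ/kT) = e^(−0.51440) + e^(−2.5720) + e^(−3.0864) = 0.59786 + 0.076383 + 0.045666 = 0.71991.
⟨E⟩ = Σ Eᵢ e^(−Eᵢ/kT) / Z = (0.5·0.59786 + 2.5·0.076383 + 3·0.045666) / 0.71991 = 0.871 ε.

0.871 ε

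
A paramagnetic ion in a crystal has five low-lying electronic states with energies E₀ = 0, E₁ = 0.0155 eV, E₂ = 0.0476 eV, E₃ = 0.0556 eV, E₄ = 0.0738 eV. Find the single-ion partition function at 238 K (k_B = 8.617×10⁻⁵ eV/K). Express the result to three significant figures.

k_BT = 8.617×10⁻⁵ × 238 K = 0.020508 eV.
Eᵢ/kT = 0, 0.75580, 2.3210, 2.7111, 3.5986.
Z = Σ e^(−Eᵢ/kT) = e^(−0) + e^(−0.75580) + e^(−2.3210) + e^(−2.7111) + e^(−3.5986) = 1.0000 + 0.46963 + 0.098175 + 0.066464 + 0.027362 = 1.6616.

Z = 1.66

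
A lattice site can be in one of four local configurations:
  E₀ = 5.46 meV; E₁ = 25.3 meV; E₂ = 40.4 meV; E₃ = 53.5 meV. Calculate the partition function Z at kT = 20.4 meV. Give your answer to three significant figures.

Eᵢ/kT = 0.26765, 1.2402, 1.9804, 2.6225.
Z = Σ e^(−Eᵢ/kT) = e^(−0.26765) + e^(−1.2402) + e^(−1.9804) + e^(−2.6225) = 0.76518 + 0.28933 + 0.13801 + 0.072621 = 1.2651.

Z = 1.27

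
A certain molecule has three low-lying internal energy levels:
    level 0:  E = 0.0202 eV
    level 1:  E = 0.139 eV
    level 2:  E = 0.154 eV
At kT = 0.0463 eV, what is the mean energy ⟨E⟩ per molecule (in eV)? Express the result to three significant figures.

0.0348 eV

Eᵢ/kT = 0.43629, 3.0022, 3.3261.
Z = Σ e^(−Eᵢ/kT) = e^(−0.43629) + e^(−3.0022) + e^(−3.3261) = 0.64643 + 0.049678 + 0.035933 = 0.73204.
⟨E⟩ = Σ Eᵢ e^(−Eᵢ/kT) / Z = (0.0202·0.64643 + 0.139·0.049678 + 0.154·0.035933) / 0.73204 = 0.0348 eV.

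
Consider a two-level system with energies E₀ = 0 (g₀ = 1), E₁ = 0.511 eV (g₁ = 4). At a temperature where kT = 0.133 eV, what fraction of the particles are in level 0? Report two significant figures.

0.92

Eᵢ/kT = 0, 3.842.
Z = Σ gᵢe^(−Eᵢ/kT) = 1·e^(−0) + 4·e^(−3.842) = 1.000 + 0.08580 = 1.086.
P₀ = g₀ e^(−E₀/kT) / Z = 1.000/1.086 = 0.92.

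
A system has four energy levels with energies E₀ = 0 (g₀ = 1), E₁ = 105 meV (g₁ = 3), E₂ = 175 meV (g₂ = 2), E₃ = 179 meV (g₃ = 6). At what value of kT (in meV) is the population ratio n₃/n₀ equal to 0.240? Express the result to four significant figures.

n₃/n₀ = (g₃/g₀) exp[−(E₃−E₀)/kT] = 0.240.
⇒ (E₃−E₀)/kT = ln((6/1)/0.240) = ln(25.0000) = 3.21888.
kT = 179 meV / 3.21888 = 55.61 meV.

55.61 meV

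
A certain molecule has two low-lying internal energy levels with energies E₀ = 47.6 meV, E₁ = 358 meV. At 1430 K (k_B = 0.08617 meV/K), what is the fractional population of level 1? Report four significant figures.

0.07454

k_BT = 0.08617 × 1430 K = 123.223 meV.
Eᵢ/kT = 0.386292, 2.90530.
Z = Σ e^(−Eᵢ/kT) = e^(−0.386292) + e^(−2.90530) = 0.679572 + 0.0547324 = 0.734304.
P₁ = e^(−E₁/kT) / Z = 0.0547324/0.734304 = 0.07454.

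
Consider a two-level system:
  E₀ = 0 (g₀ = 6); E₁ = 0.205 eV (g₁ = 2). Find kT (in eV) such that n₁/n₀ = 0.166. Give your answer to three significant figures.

n₁/n₀ = (g₁/g₀) exp[−(E₁−E₀)/kT] = 0.166.
⇒ (E₁−E₀)/kT = ln((2/6)/0.166) = ln(2.0080) = 0.69714.
kT = 0.205 eV / 0.69714 = 0.294 eV.

0.294 eV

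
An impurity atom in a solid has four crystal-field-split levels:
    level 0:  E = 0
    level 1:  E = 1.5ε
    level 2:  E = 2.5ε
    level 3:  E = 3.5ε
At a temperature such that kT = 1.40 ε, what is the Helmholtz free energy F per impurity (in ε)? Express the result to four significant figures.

-0.6512 ε

Eᵢ/kT = 0, 1.07143, 1.78571, 2.50000.
Z = Σ e^(−Eᵢ/kT) = e^(−0) + e^(−1.07143) + e^(−1.78571) + e^(−2.50000) = 1.00000 + 0.342518 + 0.167678 + 0.0820850 = 1.59228.
F = −kT ln Z = −1.40 × ln(1.59228) = −1.40 × 0.465167 = -0.6512 ε.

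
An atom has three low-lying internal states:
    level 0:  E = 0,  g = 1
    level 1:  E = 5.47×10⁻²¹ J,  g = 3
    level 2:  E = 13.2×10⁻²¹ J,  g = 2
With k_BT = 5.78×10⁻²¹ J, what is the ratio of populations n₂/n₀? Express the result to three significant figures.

0.204

n₂/n₀ = (g₂/g₀) exp[−(E₂−E₀)/kT] = (2/1) × exp(−(13.2 ×10⁻²¹ J)/(5.78 ×10⁻²¹ J)) = (2/1) × exp(-2.2837) = 0.204.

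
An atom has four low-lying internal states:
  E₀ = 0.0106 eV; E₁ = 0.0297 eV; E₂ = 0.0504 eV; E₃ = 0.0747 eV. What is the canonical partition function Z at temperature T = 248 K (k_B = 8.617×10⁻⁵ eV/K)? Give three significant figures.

Z = 0.983

k_BT = 8.617×10⁻⁵ × 248 K = 0.021370 eV.
Eᵢ/kT = 0.49602, 1.3898, 2.3584, 3.4956.
Z = Σ e^(−Eᵢ/kT) = e^(−0.49602) + e^(−1.3898) + e^(−2.3584) + e^(−3.4956) = 0.60895 + 0.24913 + 0.094571 + 0.030331 = 0.98298.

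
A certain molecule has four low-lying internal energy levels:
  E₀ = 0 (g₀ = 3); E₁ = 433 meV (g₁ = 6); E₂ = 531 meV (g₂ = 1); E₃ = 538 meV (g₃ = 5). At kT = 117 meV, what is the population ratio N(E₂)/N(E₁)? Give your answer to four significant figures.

n₂/n₁ = (g₂/g₁) exp[−(E₂−E₁)/kT] = (1/6) × exp(−(98 meV)/(117 meV)) = (1/6) × exp(-0.837607) = 0.07212.

0.07212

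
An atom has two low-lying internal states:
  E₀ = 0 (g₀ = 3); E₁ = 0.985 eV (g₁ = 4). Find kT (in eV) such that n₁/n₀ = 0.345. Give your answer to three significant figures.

0.729 eV

n₁/n₀ = (g₁/g₀) exp[−(E₁−E₀)/kT] = 0.345.
⇒ (E₁−E₀)/kT = ln((4/3)/0.345) = ln(3.8647) = 1.3519.
kT = 0.985 eV / 1.3519 = 0.729 eV.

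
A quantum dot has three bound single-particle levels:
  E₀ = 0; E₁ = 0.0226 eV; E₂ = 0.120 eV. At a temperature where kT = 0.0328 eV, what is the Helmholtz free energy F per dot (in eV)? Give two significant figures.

-0.014 eV

Eᵢ/kT = 0, 0.6890, 3.659.
Z = Σ e^(−Eᵢ/kT) = e^(−0) + e^(−0.6890) + e^(−3.659) = 1.000 + 0.5021 + 0.02576 = 1.528.
F = −kT ln Z = −0.0328 × ln(1.528) = −0.0328 × 0.4240 = -0.014 eV.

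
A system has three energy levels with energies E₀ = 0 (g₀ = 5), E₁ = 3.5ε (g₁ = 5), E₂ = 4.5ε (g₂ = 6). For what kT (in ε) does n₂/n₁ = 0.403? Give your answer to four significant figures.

0.9165 ε

n₂/n₁ = (g₂/g₁) exp[−(E₂−E₁)/kT] = 0.403.
⇒ (E₂−E₁)/kT = ln((6/5)/0.403) = ln(2.97767) = 1.09114.
kT = 1.0ε / 1.09114 = 0.9165 ε.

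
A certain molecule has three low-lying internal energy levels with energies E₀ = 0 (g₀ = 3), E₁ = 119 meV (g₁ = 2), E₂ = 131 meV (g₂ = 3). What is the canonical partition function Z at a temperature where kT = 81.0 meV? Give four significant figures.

Z = 4.056

Eᵢ/kT = 0, 1.46914, 1.61728.
Z = Σ gᵢe^(−Eᵢ/kT) = 3·e^(−0) + 2·e^(−1.46914) + 3·e^(−1.61728) = 3.00000 + 0.460247 + 0.595313 = 4.05556.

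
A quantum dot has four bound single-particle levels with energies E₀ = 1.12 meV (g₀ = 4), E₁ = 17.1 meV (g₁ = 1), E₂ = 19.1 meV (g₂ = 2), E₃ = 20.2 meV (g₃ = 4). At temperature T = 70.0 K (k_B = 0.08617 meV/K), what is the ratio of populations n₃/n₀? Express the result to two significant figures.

0.042

k_BT = 0.08617 × 70.0 K = 6.032 meV.
n₃/n₀ = (g₃/g₀) exp[−(E₃−E₀)/kT] = (4/4) × exp(−(19.08 meV)/(6.032 meV)) = (4/4) × exp(-3.163) = 0.042.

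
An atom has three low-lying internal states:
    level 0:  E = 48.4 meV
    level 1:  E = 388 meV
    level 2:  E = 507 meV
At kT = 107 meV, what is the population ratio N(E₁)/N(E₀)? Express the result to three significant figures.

n₁/n₀ = exp[−(E₁−E₀)/kT] = exp(−(339.6 meV)/(107 meV)) = exp(-3.1738) = 0.0418.

0.0418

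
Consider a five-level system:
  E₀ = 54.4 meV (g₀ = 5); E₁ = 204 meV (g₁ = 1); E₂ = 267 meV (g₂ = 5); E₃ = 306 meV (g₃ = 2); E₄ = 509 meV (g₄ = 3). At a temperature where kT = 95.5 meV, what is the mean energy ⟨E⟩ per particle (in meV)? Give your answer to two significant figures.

87 meV

Eᵢ/kT = 0.5696, 2.136, 2.796, 3.204, 5.330.
Z = Σ gᵢe^(−Eᵢ/kT) = 5·e^(−0.5696) + 1·e^(−2.136) + 5·e^(−2.796) + 2·e^(−3.204) + 3·e^(−5.330) = 2.829 + 0.1181 + 0.3053 + 0.08120 + 0.01453 = 3.348.
⟨E⟩ = Σ Eᵢ gᵢe^(−Eᵢ/kT) / Z = (54.4·2.829 + 204·0.1181 + 267·0.3053 + 306·0.08120 + 509·0.01453) / 3.348 = 87 meV.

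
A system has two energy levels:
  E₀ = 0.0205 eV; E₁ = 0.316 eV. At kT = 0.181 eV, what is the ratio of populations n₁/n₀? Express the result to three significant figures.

n₁/n₀ = exp[−(E₁−E₀)/kT] = exp(−(0.2955 eV)/(0.181 eV)) = exp(-1.6326) = 0.195.

0.195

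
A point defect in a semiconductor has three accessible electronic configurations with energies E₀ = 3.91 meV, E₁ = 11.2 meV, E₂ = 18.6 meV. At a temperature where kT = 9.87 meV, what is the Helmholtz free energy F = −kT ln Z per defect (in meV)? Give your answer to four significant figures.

-1.348 meV

Eᵢ/kT = 0.396150, 1.13475, 1.88450.
Z = Σ e^(−Eᵢ/kT) = e^(−0.396150) + e^(−1.13475) + e^(−1.88450) = 0.672906 + 0.321502 + 0.151905 = 1.14631.
F = −kT ln Z = −9.87 × ln(1.14631) = −9.87 × 0.136548 = -1.348 meV.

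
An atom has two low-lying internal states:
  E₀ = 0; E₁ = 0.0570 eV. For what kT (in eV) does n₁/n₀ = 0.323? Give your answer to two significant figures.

0.050 eV

n₁/n₀ = exp[−(E₁−E₀)/kT] = 0.323.
⇒ (E₁−E₀)/kT = ln(1/0.323) = ln(3.096) = 1.130.
kT = 0.0570 eV / 1.130 = 0.050 eV.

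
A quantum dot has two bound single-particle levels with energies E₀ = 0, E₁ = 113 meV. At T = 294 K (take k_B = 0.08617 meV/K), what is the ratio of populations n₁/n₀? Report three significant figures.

0.0116

k_BT = 0.08617 × 294 K = 25.334 meV.
n₁/n₀ = exp[−(E₁−E₀)/kT] = exp(−(113 meV)/(25.334 meV)) = exp(-4.4604) = 0.0116.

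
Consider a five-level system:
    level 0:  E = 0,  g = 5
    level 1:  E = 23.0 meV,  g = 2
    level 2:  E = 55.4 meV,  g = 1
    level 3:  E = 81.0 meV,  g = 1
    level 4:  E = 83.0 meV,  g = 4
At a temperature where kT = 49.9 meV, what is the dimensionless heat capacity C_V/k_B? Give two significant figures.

Eᵢ/kT = 0, 0.4609, 1.110, 1.623, 1.663.
Z = Σ gᵢe^(−Eᵢ/kT) = 5·e^(−0) + 2·e^(−0.4609) + 1·e^(−1.110) + 1·e^(−1.623) + 4·e^(−1.663) = 5.000 + 1.261 + 0.3296 + 0.1973 + 0.7583 = 7.546.
⟨E⟩ = 16.72 meV, ⟨E²⟩ = 1086 meV².
C_V/k_B = (⟨E²⟩ − ⟨E⟩²)/(kT)² = (1086 − 279.6)/2490 = 0.32.

0.32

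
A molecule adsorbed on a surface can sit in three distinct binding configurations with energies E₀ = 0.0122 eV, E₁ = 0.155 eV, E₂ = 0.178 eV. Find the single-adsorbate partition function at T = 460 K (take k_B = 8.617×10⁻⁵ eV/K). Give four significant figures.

k_BT = 8.617×10⁻⁵ × 460 K = 0.0396382 eV.
Eᵢ/kT = 0.307784, 3.91037, 4.49062.
Z = Σ e^(−Eᵢ/kT) = e^(−0.307784) + e^(−3.91037) + e^(−4.49062) = 0.735074 + 0.0200331 + 0.0112137 = 0.766321.

Z = 0.7663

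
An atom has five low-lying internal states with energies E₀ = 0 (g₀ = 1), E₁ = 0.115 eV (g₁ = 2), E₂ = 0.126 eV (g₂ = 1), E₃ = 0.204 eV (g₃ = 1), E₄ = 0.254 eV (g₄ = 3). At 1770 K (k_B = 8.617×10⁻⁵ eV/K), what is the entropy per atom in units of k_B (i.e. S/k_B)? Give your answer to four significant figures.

k_BT = 8.617×10⁻⁵ × 1770 K = 0.152521 eV.
Eᵢ/kT = 0, 0.753995, 0.826116, 1.33752, 1.66534.
Z = Σ gᵢe^(−Eᵢ/kT) = 1·e^(−0) + 2·e^(−0.753995) + 1·e^(−0.826116) + 1·e^(−1.33752) + 3·e^(−1.66534) = 1.00000 + 0.940966 + 0.437746 + 0.262496 + 0.567379 = 3.20859.
⟨E⟩ = Σ EᵢPᵢ = 0.112520 eV.
S/k_B = ln Z + ⟨E⟩/kT = ln(3.20859) + 0.112520/0.152521 = 1.16583 + 0.737734 = 1.904.

1.904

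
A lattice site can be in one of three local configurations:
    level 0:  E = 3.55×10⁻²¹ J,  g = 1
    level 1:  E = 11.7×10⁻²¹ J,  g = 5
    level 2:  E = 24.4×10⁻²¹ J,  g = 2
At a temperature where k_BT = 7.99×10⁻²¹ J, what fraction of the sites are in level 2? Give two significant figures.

0.050

Eᵢ/kT = 0.4443, 1.464, 3.054.
Z = Σ gᵢe^(−Eᵢ/kT) = 1·e^(−0.4443) + 5·e^(−1.464) + 2·e^(−3.054) = 0.6413 + 1.157 + 0.09434 = 1.893.
P₂ = g₂ e^(−E₂/kT) / Z = 0.09434/1.893 = 0.050.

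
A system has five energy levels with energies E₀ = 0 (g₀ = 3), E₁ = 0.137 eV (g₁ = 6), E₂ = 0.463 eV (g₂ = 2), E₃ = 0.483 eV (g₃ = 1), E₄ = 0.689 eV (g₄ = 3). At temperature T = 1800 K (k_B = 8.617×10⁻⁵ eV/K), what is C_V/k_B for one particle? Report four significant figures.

0.4576

k_BT = 8.617×10⁻⁵ × 1800 K = 0.155106 eV.
Eᵢ/kT = 0, 0.883267, 2.98506, 3.11400, 4.44212.
Z = Σ gᵢe^(−Eᵢ/kT) = 3·e^(−0) + 6·e^(−0.883267) + 2·e^(−2.98506) + 1·e^(−3.11400) + 3·e^(−4.44212) = 3.00000 + 2.48058 + 0.101073 + 0.0444229 + 0.0353129 = 5.66139.
⟨E⟩ = 0.0763811 eV, ⟨E²⟩ = 0.0168425 eV².
C_V/k_B = (⟨E²⟩ − ⟨E⟩²)/(kT)² = (0.0168425 − 0.00583407)/0.0240579 = 0.4576.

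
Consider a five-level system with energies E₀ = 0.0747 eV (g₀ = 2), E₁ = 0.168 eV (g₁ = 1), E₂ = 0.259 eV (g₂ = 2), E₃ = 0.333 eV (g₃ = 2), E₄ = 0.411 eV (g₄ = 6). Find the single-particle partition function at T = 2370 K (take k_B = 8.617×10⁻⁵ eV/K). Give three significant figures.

Z = 3.58

k_BT = 8.617×10⁻⁵ × 2370 K = 0.20422 eV.
Eᵢ/kT = 0.36578, 0.82264, 1.2682, 1.6306, 2.0125.
Z = Σ gᵢe^(−Eᵢ/kT) = 2·e^(−0.36578) + 1·e^(−0.82264) + 2·e^(−1.2682) + 2·e^(−1.6306) + 6·e^(−2.0125) = 1.3873 + 0.43927 + 0.56268 + 0.39162 + 0.80192 = 3.5828.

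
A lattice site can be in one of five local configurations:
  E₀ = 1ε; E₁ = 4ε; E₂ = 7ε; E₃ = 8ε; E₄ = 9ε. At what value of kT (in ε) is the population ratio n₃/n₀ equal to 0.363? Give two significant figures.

6.9 ε

n₃/n₀ = exp[−(E₃−E₀)/kT] = 0.363.
⇒ (E₃−E₀)/kT = ln(1/0.363) = ln(2.755) = 1.013.
kT = 7ε / 1.013 = 6.9 ε.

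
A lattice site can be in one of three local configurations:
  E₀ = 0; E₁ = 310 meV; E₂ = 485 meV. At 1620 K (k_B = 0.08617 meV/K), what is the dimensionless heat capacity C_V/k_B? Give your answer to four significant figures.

0.7043

k_BT = 0.08617 × 1620 K = 139.595 meV.
Eᵢ/kT = 0, 2.22071, 3.47434.
Z = Σ e^(−Eᵢ/kT) = e^(−0) + e^(−2.22071) + e^(−3.47434) = 1.00000 + 0.108532 + 0.0309823 = 1.13951.
⟨E⟩ = 42.7125 meV, ⟨E²⟩ = 15548.6 meV².
C_V/k_B = (⟨E²⟩ − ⟨E⟩²)/(kT)² = (15548.6 − 1824.36)/19486.8 = 0.7043.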